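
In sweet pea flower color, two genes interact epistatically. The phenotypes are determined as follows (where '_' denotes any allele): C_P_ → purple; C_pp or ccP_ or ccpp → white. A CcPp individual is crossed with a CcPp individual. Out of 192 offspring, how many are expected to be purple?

Cross: CcPp × CcPp — consider each gene separately:
C gene: Cc × Cc → 1 CC, 2 Cc, 1 cc → 3 C_ : 1 cc (out of 4)
P gene: Pp × Pp → 1 PP, 2 Pp, 1 pp → 3 P_ : 1 pp (out of 4)
Genotype classes (out of 4 × 4 = 16): C_P_ = 3×3 = 9; C_pp = 3×1 = 3; ccP_ = 1×3 = 3; ccpp = 1×1 = 1
Apply the phenotype rules: C_P_ (9) → purple; C_pp (3) + ccP_ (3) + ccpp (1) → white
Phenotype counts (out of 16): 9 purple, 7 white
purple: 9 out of 16 → fraction 9/16
Expected count = 9/16 × 192 = 108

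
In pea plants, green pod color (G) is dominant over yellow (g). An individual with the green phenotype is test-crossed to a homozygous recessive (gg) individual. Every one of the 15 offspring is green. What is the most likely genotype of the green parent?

Test cross: ? × gg
All offspring are green.
If the unknown parent were heterozygous (Gg), about half of 15 offspring would be yellow; none are. The unknown parent is most likely homozygous dominant (GG).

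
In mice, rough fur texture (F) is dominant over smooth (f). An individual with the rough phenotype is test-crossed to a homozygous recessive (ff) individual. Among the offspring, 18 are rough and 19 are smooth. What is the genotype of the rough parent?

Test cross: ? × ff
Offspring: 18 rough, 19 smooth — approximately 1:1.
A 1:1 ratio in a test cross indicates the unknown parent is heterozygous (Ff).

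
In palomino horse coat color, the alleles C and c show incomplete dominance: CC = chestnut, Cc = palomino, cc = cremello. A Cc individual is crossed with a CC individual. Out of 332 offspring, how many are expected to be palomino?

Punnett square for Cc × CC:
Offspring genotypes: 2 CC, 2 Cc
Phenotype counts: 2 chestnut, 2 palomino
palomino: 2 out of 4 → fraction 1/2
Expected count = 1/2 × 332 = 166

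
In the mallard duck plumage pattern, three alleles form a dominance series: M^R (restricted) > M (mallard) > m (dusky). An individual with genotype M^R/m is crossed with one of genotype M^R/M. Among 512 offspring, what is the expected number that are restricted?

Cross: M^R/m × M^R/M
Allele dominance: M^R > M > m
Offspring genotypes: 1 M^R/M^R, 1 M^R/M, 1 M^R/m, 1 M/m
Phenotype counts: 3 restricted, 1 mallard
restricted: 3 out of 4 → fraction 3/4
Expected count = 3/4 × 512 = 384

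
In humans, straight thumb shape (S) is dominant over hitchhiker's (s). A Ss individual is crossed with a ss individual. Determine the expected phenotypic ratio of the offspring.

Punnett square for Ss × ss:
Offspring genotypes: 2 Ss, 2 ss
straight: 2, hitchhiker's: 2
Ratio: 1:1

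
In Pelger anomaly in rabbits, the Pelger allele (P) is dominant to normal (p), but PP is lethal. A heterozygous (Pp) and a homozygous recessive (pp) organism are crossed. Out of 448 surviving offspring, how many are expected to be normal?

Cross: Pp × pp
Punnett square offspring (before lethality): 2 Pp, 2 pp
No PP offspring are produced in this cross.
normal: 2 out of 4 → fraction 1/2
Expected count = 1/2 × 448 = 224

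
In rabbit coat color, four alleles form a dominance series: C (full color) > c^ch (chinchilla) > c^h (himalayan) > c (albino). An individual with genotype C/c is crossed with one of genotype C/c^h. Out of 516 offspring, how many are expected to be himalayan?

Cross: C/c × C/c^h
Allele dominance: C > c^ch > c^h > c
Offspring genotypes: 1 C/C, 1 C/c^h, 1 C/c, 1 c^h/c
Phenotype counts: 3 full color, 1 himalayan
himalayan: 1 out of 4 → fraction 1/4
Expected count = 1/4 × 516 = 129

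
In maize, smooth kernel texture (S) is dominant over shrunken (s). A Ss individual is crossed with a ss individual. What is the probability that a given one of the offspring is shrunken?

Punnett square for Ss × ss:
Offspring genotypes: 2 Ss, 2 ss
smooth: 2, shrunken: 2
shrunken: 2 out of 4
Probability: 2/4 = 1/2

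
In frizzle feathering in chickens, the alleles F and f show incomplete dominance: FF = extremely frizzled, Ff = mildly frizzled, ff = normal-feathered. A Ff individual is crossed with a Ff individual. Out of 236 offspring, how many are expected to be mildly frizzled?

Punnett square for Ff × Ff:
Offspring genotypes: 1 FF, 2 Ff, 1 ff
Phenotype counts: 1 extremely frizzled, 2 mildly frizzled, 1 normal-feathered
mildly frizzled: 2 out of 4 → fraction 1/2
Expected count = 1/2 × 236 = 118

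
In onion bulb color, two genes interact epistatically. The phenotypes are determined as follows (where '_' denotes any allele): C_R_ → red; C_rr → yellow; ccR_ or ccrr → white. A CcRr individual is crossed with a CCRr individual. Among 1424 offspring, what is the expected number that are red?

Cross: CcRr × CCRr — consider each gene separately:
C gene: Cc × CC → 2 CC, 2 Cc → 4 C_ (out of 4)
R gene: Rr × Rr → 1 RR, 2 Rr, 1 rr → 3 R_ : 1 rr (out of 4)
Genotype classes (out of 4 × 4 = 16): C_R_ = 4×3 = 12; C_rr = 4×1 = 4
Apply the phenotype rules: C_R_ (12) → red; C_rr (4) → yellow
Phenotype counts (out of 16): 12 red, 4 yellow
red: 12 out of 16 → fraction 3/4
Expected count = 3/4 × 1424 = 1068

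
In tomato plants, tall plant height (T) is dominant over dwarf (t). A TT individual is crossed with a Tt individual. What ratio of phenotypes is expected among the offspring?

Punnett square for TT × Tt:
Offspring genotypes: 2 TT, 2 Tt
tall: 4, dwarf: 0
Ratio: all tall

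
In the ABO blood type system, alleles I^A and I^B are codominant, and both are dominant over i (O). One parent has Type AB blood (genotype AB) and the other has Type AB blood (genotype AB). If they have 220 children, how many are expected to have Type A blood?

Cross: AB × AB
Possible offspring genotypes: 1 AA, 2 AB, 1 BB
Blood type counts: 1 Type A, 2 Type AB, 1 Type B
Probability of Type A: 1/4
Expected count = 1/4 × 220 = 55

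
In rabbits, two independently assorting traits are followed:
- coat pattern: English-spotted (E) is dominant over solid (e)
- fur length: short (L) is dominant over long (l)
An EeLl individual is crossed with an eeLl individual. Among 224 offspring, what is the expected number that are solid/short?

Dihybrid cross EeLl × eeLl — consider each gene separately:
coat pattern: Ee × ee → 2 Ee, 2 ee → 2 E_ : 2 ee (out of 4)
fur length: Ll × Ll → 1 LL, 2 Ll, 1 ll → 3 L_ : 1 ll (out of 4)
Combine (counts out of 4 × 4 = 16): English-spotted/short (E_L_) = 2×3 = 6; English-spotted/long (E_ll) = 2×1 = 2; solid/short (eeL_) = 2×3 = 6; solid/long (eell) = 2×1 = 2
Phenotype counts (out of 16): 6 English-spotted/short, 2 English-spotted/long, 6 solid/short, 2 solid/long
solid/short: 6 out of 16 → fraction 3/8
Expected count = 3/8 × 224 = 84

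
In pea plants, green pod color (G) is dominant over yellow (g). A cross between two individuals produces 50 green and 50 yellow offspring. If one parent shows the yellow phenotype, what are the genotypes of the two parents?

Observed offspring: 50 green, 50 yellow
The observed ratio simplifies to 1:1. One parent shows yellow, so its genotype must be gg. A 1:1 offspring split requires the other parent to be heterozygous (Gg).
Parent genotypes: gg × Gg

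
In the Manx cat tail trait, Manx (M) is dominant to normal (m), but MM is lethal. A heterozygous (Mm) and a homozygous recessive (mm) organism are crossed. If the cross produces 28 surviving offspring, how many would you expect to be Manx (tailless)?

Cross: Mm × mm
Punnett square offspring (before lethality): 2 Mm, 2 mm
No MM offspring are produced in this cross.
Manx (tailless): 2 out of 4 → fraction 1/2
Expected count = 1/2 × 28 = 14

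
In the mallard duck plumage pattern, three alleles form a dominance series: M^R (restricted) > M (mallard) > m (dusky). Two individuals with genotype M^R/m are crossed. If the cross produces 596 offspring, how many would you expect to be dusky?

Cross: M^R/m × M^R/m
Allele dominance: M^R > M > m
Offspring genotypes: 1 M^R/M^R, 2 M^R/m, 1 m/m
Phenotype counts: 3 restricted, 1 dusky
dusky: 1 out of 4 → fraction 1/4
Expected count = 1/4 × 596 = 149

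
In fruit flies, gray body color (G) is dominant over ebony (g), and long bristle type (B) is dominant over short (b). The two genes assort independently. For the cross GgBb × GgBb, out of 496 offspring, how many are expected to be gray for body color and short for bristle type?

Dihybrid cross GgBb × GgBb — consider each gene separately:
body color: Gg × Gg → 1 GG, 2 Gg, 1 gg → 3 G_ : 1 gg (out of 4)
bristle type: Bb × Bb → 1 BB, 2 Bb, 1 bb → 3 B_ : 1 bb (out of 4)
Looking for: gray (G_) and short (bb)
P(gray) = 3/4, P(short) = 1/4
P(both) = 3/4 × 1/4 = 3/16
Expected count = 3/16 × 496 = 93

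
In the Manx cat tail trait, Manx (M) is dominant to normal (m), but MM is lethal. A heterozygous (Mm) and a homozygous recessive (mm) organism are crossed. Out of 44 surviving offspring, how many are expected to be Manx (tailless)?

Cross: Mm × mm
Punnett square offspring (before lethality): 2 Mm, 2 mm
No MM offspring are produced in this cross.
Manx (tailless): 2 out of 4 → fraction 1/2
Expected count = 1/2 × 44 = 22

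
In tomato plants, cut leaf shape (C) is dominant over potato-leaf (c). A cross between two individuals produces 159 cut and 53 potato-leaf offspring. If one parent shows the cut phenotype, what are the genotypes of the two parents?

Observed offspring: 159 cut, 53 potato-leaf
The observed ratio simplifies to 3:1. Potato-leaf (cc) offspring appear, so each parent must contribute one c allele. The parent stated to show cut carries C, so it is Cc. The other parent is then either Cc or cc: Cc × cc would give a 1:1 split, whereas Cc × Cc gives 3:1 — matching the data. So both parents are heterozygous (Cc × Cc).
Parent genotypes: Cc × Cc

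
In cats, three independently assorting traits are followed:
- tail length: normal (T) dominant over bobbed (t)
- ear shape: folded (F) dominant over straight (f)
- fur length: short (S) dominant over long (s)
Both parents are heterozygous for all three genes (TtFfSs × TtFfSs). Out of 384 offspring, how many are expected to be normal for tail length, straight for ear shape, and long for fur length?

Trihybrid cross: TtFfSs × TtFfSs
Each trait segregates independently with a 3:1 phenotypic ratio, so each gene contributes 3/4 (dominant) or 1/4 (recessive).
Target: normal (tail length), straight (ear shape), long (fur length)
Probability = product of independent per-trait probabilities
= 3/4 × 1/4 × 1/4 = 3/64
Expected count = 3/64 × 384 = 18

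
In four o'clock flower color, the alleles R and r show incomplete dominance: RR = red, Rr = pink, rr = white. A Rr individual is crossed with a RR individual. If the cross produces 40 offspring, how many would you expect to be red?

Punnett square for Rr × RR:
Offspring genotypes: 2 RR, 2 Rr
Phenotype counts: 2 red, 2 pink
red: 2 out of 4 → fraction 1/2
Expected count = 1/2 × 40 = 20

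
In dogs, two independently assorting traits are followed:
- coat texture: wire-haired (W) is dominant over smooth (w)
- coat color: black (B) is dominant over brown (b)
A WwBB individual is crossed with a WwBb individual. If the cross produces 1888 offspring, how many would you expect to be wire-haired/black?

Dihybrid cross WwBB × WwBb — consider each gene separately:
coat texture: Ww × Ww → 1 WW, 2 Ww, 1 ww → 3 W_ : 1 ww (out of 4)
coat color: BB × Bb → 2 BB, 2 Bb → 4 B_ (out of 4)
Combine (counts out of 4 × 4 = 16): wire-haired/black (W_B_) = 3×4 = 12; smooth/black (wwB_) = 1×4 = 4
Phenotype counts (out of 16): 12 wire-haired/black, 4 smooth/black
wire-haired/black: 12 out of 16 → fraction 3/4
Expected count = 3/4 × 1888 = 1416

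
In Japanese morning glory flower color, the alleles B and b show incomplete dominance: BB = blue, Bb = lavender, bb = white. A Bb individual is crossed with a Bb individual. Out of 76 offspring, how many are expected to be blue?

Punnett square for Bb × Bb:
Offspring genotypes: 1 BB, 2 Bb, 1 bb
Phenotype counts: 1 blue, 2 lavender, 1 white
blue: 1 out of 4 → fraction 1/4
Expected count = 1/4 × 76 = 19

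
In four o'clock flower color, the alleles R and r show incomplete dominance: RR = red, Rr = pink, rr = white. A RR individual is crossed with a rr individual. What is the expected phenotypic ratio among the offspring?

Punnett square for RR × rr:
Offspring genotypes: 4 Rr
Phenotype counts: 4 pink
Ratio: all pink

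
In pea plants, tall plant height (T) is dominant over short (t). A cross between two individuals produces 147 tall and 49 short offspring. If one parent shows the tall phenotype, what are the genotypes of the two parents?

Observed offspring: 147 tall, 49 short
The observed ratio simplifies to 3:1. Short (tt) offspring appear, so each parent must contribute one t allele. The parent stated to show tall carries T, so it is Tt. The other parent is then either Tt or tt: Tt × tt would give a 1:1 split, whereas Tt × Tt gives 3:1 — matching the data. So both parents are heterozygous (Tt × Tt).
Parent genotypes: Tt × Tt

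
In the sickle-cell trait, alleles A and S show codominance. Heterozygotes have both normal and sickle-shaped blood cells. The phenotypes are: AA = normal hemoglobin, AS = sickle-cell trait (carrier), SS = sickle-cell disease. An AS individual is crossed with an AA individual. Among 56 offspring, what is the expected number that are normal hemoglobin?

Punnett square for AS × AA:
Offspring genotypes: 2 AA, 2 AS
Phenotype counts: 2 normal hemoglobin, 2 sickle-cell trait (carrier)
normal hemoglobin: 2 out of 4 → fraction 1/2
Expected count = 1/2 × 56 = 28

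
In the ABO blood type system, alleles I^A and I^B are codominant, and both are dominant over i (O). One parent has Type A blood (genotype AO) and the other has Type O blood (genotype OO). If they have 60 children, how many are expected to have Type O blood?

Cross: AO × OO
Possible offspring genotypes: 2 AO, 2 OO
Blood type counts: 2 Type A, 2 Type O
Probability of Type O: 2/4 = 1/2
Expected count = 1/2 × 60 = 30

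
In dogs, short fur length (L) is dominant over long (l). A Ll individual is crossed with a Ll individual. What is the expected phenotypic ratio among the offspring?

Punnett square for Ll × Ll:
Offspring genotypes: 1 LL, 2 Ll, 1 ll
short: 3, long: 1
Ratio: 3:1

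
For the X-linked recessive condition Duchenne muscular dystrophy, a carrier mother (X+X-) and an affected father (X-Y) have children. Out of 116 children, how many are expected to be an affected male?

Cross: X+X- × X-Y
Offspring: 1 X+X-, 1 X+Y, 1 X-X-, 1 X-Y
Probability of an affected male: 1/4
Expected count = 1/4 × 116 = 29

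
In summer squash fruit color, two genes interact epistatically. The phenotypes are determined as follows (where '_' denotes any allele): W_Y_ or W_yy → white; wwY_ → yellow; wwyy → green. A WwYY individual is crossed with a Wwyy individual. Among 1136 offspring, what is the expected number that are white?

Cross: WwYY × Wwyy — consider each gene separately:
W gene: Ww × Ww → 1 WW, 2 Ww, 1 ww → 3 W_ : 1 ww (out of 4)
Y gene: YY × yy → 4 Yy → 4 Y_ (out of 4)
Genotype classes (out of 4 × 4 = 16): W_Y_ = 3×4 = 12; wwY_ = 1×4 = 4
Apply the phenotype rules: W_Y_ (12) → white; wwY_ (4) → yellow
Phenotype counts (out of 16): 12 white, 4 yellow
white: 12 out of 16 → fraction 3/4
Expected count = 3/4 × 1136 = 852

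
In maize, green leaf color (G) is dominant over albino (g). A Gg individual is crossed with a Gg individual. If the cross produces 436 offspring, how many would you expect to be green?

Punnett square for Gg × Gg:
Offspring genotypes: 1 GG, 2 Gg, 1 gg
green: 3, albino: 1
green: 3 out of 4 → fraction 3/4
Expected count = 3/4 × 436 = 327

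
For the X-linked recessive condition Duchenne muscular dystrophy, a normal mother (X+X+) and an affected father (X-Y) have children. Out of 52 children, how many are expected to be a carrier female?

Cross: X+X+ × X-Y
Offspring: 2 X+X-, 2 X+Y
Probability of a carrier female: 2/4 = 1/2
Expected count = 1/2 × 52 = 26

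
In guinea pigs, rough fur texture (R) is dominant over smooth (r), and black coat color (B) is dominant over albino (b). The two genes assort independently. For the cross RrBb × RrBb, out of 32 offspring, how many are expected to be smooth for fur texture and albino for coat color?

Dihybrid cross RrBb × RrBb — consider each gene separately:
fur texture: Rr × Rr → 1 RR, 2 Rr, 1 rr → 3 R_ : 1 rr (out of 4)
coat color: Bb × Bb → 1 BB, 2 Bb, 1 bb → 3 B_ : 1 bb (out of 4)
Looking for: smooth (rr) and albino (bb)
P(smooth) = 1/4, P(albino) = 1/4
P(both) = 1/4 × 1/4 = 1/16
Expected count = 1/16 × 32 = 2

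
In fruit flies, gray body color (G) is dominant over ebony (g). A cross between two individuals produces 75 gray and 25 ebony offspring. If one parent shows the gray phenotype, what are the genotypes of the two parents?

Observed offspring: 75 gray, 25 ebony
The observed ratio simplifies to 3:1. Ebony (gg) offspring appear, so each parent must contribute one g allele. The parent stated to show gray carries G, so it is Gg. The other parent is then either Gg or gg: Gg × gg would give a 1:1 split, whereas Gg × Gg gives 3:1 — matching the data. So both parents are heterozygous (Gg × Gg).
Parent genotypes: Gg × Gg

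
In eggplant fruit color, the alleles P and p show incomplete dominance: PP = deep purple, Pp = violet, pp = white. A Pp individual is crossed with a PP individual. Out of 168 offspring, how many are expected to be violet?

Punnett square for Pp × PP:
Offspring genotypes: 2 PP, 2 Pp
Phenotype counts: 2 deep purple, 2 violet
violet: 2 out of 4 → fraction 1/2
Expected count = 1/2 × 168 = 84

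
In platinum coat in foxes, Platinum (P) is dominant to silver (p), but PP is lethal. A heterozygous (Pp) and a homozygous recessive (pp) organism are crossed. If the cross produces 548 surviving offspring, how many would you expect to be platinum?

Cross: Pp × pp
Punnett square offspring (before lethality): 2 Pp, 2 pp
No PP offspring are produced in this cross.
platinum: 2 out of 4 → fraction 1/2
Expected count = 1/2 × 548 = 274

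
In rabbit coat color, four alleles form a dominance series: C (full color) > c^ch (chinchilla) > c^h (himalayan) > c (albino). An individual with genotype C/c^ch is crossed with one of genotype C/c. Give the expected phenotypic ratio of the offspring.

Cross: C/c^ch × C/c
Allele dominance: C > c^ch > c^h > c
Offspring genotypes: 1 C/C, 1 C/c, 1 C/c^ch, 1 c^ch/c
Phenotype counts: 3 full color, 1 chinchilla
Ratio: 3 full color : 1 chinchilla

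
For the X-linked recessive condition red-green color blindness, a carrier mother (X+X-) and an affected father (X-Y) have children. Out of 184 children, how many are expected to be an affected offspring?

Cross: X+X- × X-Y
Offspring: 1 X+X-, 1 X+Y, 1 X-X-, 1 X-Y
Probability of an affected offspring: 2/4 = 1/2
Expected count = 1/2 × 184 = 92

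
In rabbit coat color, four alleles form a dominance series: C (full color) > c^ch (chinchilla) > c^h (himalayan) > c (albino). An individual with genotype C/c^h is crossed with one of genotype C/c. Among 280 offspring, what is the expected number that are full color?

Cross: C/c^h × C/c
Allele dominance: C > c^ch > c^h > c
Offspring genotypes: 1 C/C, 1 C/c, 1 C/c^h, 1 c^h/c
Phenotype counts: 3 full color, 1 himalayan
full color: 3 out of 4 → fraction 3/4
Expected count = 3/4 × 280 = 210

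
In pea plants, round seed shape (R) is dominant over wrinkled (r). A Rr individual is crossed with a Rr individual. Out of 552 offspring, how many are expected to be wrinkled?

Punnett square for Rr × Rr:
Offspring genotypes: 1 RR, 2 Rr, 1 rr
round: 3, wrinkled: 1
wrinkled: 1 out of 4 → fraction 1/4
Expected count = 1/4 × 552 = 138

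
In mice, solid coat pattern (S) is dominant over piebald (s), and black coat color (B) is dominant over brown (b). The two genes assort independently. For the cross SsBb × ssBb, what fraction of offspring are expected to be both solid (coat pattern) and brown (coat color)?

Dihybrid cross SsBb × ssBb — consider each gene separately:
coat pattern: Ss × ss → 2 Ss, 2 ss → 2 S_ : 2 ss (out of 4)
coat color: Bb × Bb → 1 BB, 2 Bb, 1 bb → 3 B_ : 1 bb (out of 4)
Looking for: solid (S_) and brown (bb)
P(solid) = 2/4, P(brown) = 1/4
P(both) = 2/4 × 1/4 = 2/16 = 1/8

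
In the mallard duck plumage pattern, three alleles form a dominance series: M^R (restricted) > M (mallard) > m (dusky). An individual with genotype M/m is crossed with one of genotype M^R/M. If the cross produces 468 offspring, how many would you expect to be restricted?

Cross: M/m × M^R/M
Allele dominance: M^R > M > m
Offspring genotypes: 1 M^R/M, 1 M/M, 1 M^R/m, 1 M/m
Phenotype counts: 2 restricted, 2 mallard
restricted: 2 out of 4 → fraction 1/2
Expected count = 1/2 × 468 = 234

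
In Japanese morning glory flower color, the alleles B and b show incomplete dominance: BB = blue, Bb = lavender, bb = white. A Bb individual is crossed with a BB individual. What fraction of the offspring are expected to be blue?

Punnett square for Bb × BB:
Offspring genotypes: 2 BB, 2 Bb
Phenotype counts: 2 blue, 2 lavender
blue: 2 out of 4
Probability: 2/4 = 1/2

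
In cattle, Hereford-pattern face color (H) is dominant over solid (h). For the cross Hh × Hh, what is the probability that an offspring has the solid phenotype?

Punnett square for Hh × Hh:
Offspring genotypes: 1 HH, 2 Hh, 1 hh
Total offspring: 4
Count with target: 1
Probability: 1/4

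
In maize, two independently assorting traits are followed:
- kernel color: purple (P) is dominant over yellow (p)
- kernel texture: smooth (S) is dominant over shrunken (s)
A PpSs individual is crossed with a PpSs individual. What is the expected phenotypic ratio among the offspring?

Dihybrid cross PpSs × PpSs — consider each gene separately:
kernel color: Pp × Pp → 1 PP, 2 Pp, 1 pp → 3 P_ : 1 pp (out of 4)
kernel texture: Ss × Ss → 1 SS, 2 Ss, 1 ss → 3 S_ : 1 ss (out of 4)
Combine (counts out of 4 × 4 = 16): purple/smooth (P_S_) = 3×3 = 9; purple/shrunken (P_ss) = 3×1 = 3; yellow/smooth (ppS_) = 1×3 = 3; yellow/shrunken (ppss) = 1×1 = 1
Phenotype counts (out of 16): 9 purple/smooth, 3 purple/shrunken, 3 yellow/smooth, 1 yellow/shrunken
Ratio: 9 purple/smooth : 3 purple/shrunken : 3 yellow/smooth : 1 yellow/shrunken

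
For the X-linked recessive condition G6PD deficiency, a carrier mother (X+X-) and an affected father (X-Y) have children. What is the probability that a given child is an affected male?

Cross: X+X- × X-Y
Offspring: 1 X+X-, 1 X+Y, 1 X-X-, 1 X-Y
Probability of an affected male: 1/4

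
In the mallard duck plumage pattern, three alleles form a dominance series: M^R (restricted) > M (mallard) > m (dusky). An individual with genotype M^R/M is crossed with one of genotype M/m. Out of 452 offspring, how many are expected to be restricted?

Cross: M^R/M × M/m
Allele dominance: M^R > M > m
Offspring genotypes: 1 M^R/M, 1 M^R/m, 1 M/M, 1 M/m
Phenotype counts: 2 restricted, 2 mallard
restricted: 2 out of 4 → fraction 1/2
Expected count = 1/2 × 452 = 226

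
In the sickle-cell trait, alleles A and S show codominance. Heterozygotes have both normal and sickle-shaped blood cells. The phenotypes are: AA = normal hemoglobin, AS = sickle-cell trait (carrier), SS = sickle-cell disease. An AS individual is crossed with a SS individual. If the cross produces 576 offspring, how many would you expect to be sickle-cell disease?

Punnett square for AS × SS:
Offspring genotypes: 2 AS, 2 SS
Phenotype counts: 2 sickle-cell trait (carrier), 2 sickle-cell disease
sickle-cell disease: 2 out of 4 → fraction 1/2
Expected count = 1/2 × 576 = 288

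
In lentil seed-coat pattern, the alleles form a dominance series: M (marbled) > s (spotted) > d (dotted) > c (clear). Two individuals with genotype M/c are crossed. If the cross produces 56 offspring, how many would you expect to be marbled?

Cross: M/c × M/c
Allele dominance: M > s > d > c
Offspring genotypes: 1 M/M, 2 M/c, 1 c/c
Phenotype counts: 3 marbled, 1 clear
marbled: 3 out of 4 → fraction 3/4
Expected count = 3/4 × 56 = 42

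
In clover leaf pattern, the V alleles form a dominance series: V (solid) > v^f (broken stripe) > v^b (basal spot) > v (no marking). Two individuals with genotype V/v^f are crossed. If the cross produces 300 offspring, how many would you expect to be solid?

Cross: V/v^f × V/v^f
Allele dominance: V > v^f > v^b > v
Offspring genotypes: 1 V/V, 2 V/v^f, 1 v^f/v^f
Phenotype counts: 3 solid, 1 broken stripe
solid: 3 out of 4 → fraction 3/4
Expected count = 3/4 × 300 = 225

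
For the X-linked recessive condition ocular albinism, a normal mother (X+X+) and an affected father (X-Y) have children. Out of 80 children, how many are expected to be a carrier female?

Cross: X+X+ × X-Y
Offspring: 2 X+X-, 2 X+Y
Probability of a carrier female: 2/4 = 1/2
Expected count = 1/2 × 80 = 40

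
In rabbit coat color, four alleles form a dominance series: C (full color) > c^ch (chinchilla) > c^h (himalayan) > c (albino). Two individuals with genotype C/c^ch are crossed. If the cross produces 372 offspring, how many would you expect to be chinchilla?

Cross: C/c^ch × C/c^ch
Allele dominance: C > c^ch > c^h > c
Offspring genotypes: 1 C/C, 2 C/c^ch, 1 c^ch/c^ch
Phenotype counts: 3 full color, 1 chinchilla
chinchilla: 1 out of 4 → fraction 1/4
Expected count = 1/4 × 372 = 93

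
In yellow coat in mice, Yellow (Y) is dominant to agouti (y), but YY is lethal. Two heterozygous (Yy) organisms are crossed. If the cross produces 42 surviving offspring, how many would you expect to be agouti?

Cross: Yy × Yy
Punnett square offspring (before lethality): 1 YY, 2 Yy, 1 yy
The YY genotype is lethal (embryos die); surviving offspring: 2 Yy, 1 yy
agouti: 1 out of 3 → fraction 1/3
Expected count = 1/3 × 42 = 14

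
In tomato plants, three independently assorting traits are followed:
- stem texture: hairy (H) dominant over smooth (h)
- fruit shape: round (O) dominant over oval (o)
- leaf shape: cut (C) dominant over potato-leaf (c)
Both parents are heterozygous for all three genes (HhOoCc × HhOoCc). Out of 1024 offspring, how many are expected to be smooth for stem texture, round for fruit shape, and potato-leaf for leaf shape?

Trihybrid cross: HhOoCc × HhOoCc
Each trait segregates independently with a 3:1 phenotypic ratio, so each gene contributes 3/4 (dominant) or 1/4 (recessive).
Target: smooth (stem texture), round (fruit shape), potato-leaf (leaf shape)
Probability = product of independent per-trait probabilities
= 1/4 × 3/4 × 1/4 = 3/64
Expected count = 3/64 × 1024 = 48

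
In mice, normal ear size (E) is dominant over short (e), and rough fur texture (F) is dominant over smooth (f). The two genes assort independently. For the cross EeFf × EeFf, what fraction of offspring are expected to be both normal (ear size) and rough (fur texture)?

Dihybrid cross EeFf × EeFf — consider each gene separately:
ear size: Ee × Ee → 1 EE, 2 Ee, 1 ee → 3 E_ : 1 ee (out of 4)
fur texture: Ff × Ff → 1 FF, 2 Ff, 1 ff → 3 F_ : 1 ff (out of 4)
Looking for: normal (E_) and rough (F_)
P(normal) = 3/4, P(rough) = 3/4
P(both) = 3/4 × 3/4 = 9/16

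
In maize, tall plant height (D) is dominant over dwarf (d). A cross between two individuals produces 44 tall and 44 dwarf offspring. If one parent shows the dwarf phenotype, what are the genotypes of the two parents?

Observed offspring: 44 tall, 44 dwarf
The observed ratio simplifies to 1:1. One parent shows dwarf, so its genotype must be dd. A 1:1 offspring split requires the other parent to be heterozygous (Dd).
Parent genotypes: dd × Dd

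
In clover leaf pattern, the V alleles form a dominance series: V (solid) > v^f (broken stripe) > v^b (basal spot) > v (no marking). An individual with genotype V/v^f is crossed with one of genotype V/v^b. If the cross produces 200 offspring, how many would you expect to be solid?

Cross: V/v^f × V/v^b
Allele dominance: V > v^f > v^b > v
Offspring genotypes: 1 V/V, 1 V/v^b, 1 V/v^f, 1 v^f/v^b
Phenotype counts: 3 solid, 1 broken stripe
solid: 3 out of 4 → fraction 3/4
Expected count = 3/4 × 200 = 150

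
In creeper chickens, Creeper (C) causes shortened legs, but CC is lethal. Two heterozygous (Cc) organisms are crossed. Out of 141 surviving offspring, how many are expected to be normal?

Cross: Cc × Cc
Punnett square offspring (before lethality): 1 CC, 2 Cc, 1 cc
The CC genotype is lethal (embryos die); surviving offspring: 2 Cc, 1 cc
normal: 1 out of 3 → fraction 1/3
Expected count = 1/3 × 141 = 47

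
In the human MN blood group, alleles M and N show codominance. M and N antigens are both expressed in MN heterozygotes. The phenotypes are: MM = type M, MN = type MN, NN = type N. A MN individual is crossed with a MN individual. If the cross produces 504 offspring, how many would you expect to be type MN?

Punnett square for MN × MN:
Offspring genotypes: 1 MM, 2 MN, 1 NN
Phenotype counts: 1 type M, 2 type MN, 1 type N
type MN: 2 out of 4 → fraction 1/2
Expected count = 1/2 × 504 = 252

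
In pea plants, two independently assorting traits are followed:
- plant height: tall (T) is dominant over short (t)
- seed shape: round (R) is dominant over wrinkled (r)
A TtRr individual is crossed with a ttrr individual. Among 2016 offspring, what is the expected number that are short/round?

Dihybrid cross TtRr × ttrr — consider each gene separately:
plant height: Tt × tt → 2 Tt, 2 tt → 2 T_ : 2 tt (out of 4)
seed shape: Rr × rr → 2 Rr, 2 rr → 2 R_ : 2 rr (out of 4)
Combine (counts out of 4 × 4 = 16): tall/round (T_R_) = 2×2 = 4; tall/wrinkled (T_rr) = 2×2 = 4; short/round (ttR_) = 2×2 = 4; short/wrinkled (ttrr) = 2×2 = 4
Phenotype counts (out of 16): 4 tall/round, 4 tall/wrinkled, 4 short/round, 4 short/wrinkled
short/round: 4 out of 16 → fraction 1/4
Expected count = 1/4 × 2016 = 504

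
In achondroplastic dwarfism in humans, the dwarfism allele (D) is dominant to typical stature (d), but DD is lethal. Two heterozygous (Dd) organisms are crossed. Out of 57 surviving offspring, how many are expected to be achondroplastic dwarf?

Cross: Dd × Dd
Punnett square offspring (before lethality): 1 DD, 2 Dd, 1 dd
The DD genotype is lethal (embryos die); surviving offspring: 2 Dd, 1 dd
achondroplastic dwarf: 2 out of 3 → fraction 2/3
Expected count = 2/3 × 57 = 38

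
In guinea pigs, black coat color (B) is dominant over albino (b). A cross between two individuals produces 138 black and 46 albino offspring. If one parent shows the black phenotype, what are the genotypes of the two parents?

Observed offspring: 138 black, 46 albino
The observed ratio simplifies to 3:1. Albino (bb) offspring appear, so each parent must contribute one b allele. The parent stated to show black carries B, so it is Bb. The other parent is then either Bb or bb: Bb × bb would give a 1:1 split, whereas Bb × Bb gives 3:1 — matching the data. So both parents are heterozygous (Bb × Bb).
Parent genotypes: Bb × Bb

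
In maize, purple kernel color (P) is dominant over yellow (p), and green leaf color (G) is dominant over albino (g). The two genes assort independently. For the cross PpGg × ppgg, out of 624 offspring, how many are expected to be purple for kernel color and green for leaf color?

Dihybrid cross PpGg × ppgg — consider each gene separately:
kernel color: Pp × pp → 2 Pp, 2 pp → 2 P_ : 2 pp (out of 4)
leaf color: Gg × gg → 2 Gg, 2 gg → 2 G_ : 2 gg (out of 4)
Looking for: purple (P_) and green (G_)
P(purple) = 2/4, P(green) = 2/4
P(both) = 2/4 × 2/4 = 4/16 = 1/4
Expected count = 1/4 × 624 = 156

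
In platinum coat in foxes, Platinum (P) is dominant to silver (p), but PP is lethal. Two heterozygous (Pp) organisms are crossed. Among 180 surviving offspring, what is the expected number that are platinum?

Cross: Pp × Pp
Punnett square offspring (before lethality): 1 PP, 2 Pp, 1 pp
The PP genotype is lethal (embryos die); surviving offspring: 2 Pp, 1 pp
platinum: 2 out of 3 → fraction 2/3
Expected count = 2/3 × 180 = 120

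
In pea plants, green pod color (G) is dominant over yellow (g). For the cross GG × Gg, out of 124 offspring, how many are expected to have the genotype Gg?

Punnett square for GG × Gg:
Offspring genotypes: 2 GG, 2 Gg
Total offspring: 4
Count with target: 2
Probability: 2/4 = 1/2
Expected count = 1/2 × 124 = 62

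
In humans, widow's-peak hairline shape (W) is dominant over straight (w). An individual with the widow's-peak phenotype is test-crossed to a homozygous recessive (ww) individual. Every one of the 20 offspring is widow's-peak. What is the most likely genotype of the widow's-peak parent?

Test cross: ? × ww
All offspring are widow's-peak.
If the unknown parent were heterozygous (Ww), about half of 20 offspring would be straight; none are. The unknown parent is most likely homozygous dominant (WW).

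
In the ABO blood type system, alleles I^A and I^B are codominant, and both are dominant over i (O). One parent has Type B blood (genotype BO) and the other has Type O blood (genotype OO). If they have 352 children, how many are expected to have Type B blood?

Cross: BO × OO
Possible offspring genotypes: 2 BO, 2 OO
Blood type counts: 2 Type B, 2 Type O
Probability of Type B: 2/4 = 1/2
Expected count = 1/2 × 352 = 176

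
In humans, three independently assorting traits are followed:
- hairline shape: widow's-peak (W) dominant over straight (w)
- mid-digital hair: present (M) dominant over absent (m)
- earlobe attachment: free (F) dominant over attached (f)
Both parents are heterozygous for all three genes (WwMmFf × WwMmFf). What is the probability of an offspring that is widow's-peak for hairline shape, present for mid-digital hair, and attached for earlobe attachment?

Trihybrid cross: WwMmFf × WwMmFf
Each trait segregates independently with a 3:1 phenotypic ratio, so each gene contributes 3/4 (dominant) or 1/4 (recessive).
Target: widow's-peak (hairline shape), present (mid-digital hair), attached (earlobe attachment)
Probability = product of independent per-trait probabilities
= 3/4 × 3/4 × 1/4 = 9/64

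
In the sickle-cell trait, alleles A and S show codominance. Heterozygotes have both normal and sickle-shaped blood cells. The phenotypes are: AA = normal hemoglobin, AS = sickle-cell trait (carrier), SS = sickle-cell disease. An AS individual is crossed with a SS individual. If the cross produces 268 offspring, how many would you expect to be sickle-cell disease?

Punnett square for AS × SS:
Offspring genotypes: 2 AS, 2 SS
Phenotype counts: 2 sickle-cell trait (carrier), 2 sickle-cell disease
sickle-cell disease: 2 out of 4 → fraction 1/2
Expected count = 1/2 × 268 = 134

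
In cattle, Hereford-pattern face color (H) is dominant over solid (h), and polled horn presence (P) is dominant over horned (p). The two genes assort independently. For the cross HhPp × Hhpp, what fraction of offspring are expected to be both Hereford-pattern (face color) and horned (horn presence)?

Dihybrid cross HhPp × Hhpp — consider each gene separately:
face color: Hh × Hh → 1 HH, 2 Hh, 1 hh → 3 H_ : 1 hh (out of 4)
horn presence: Pp × pp → 2 Pp, 2 pp → 2 P_ : 2 pp (out of 4)
Looking for: Hereford-pattern (H_) and horned (pp)
P(Hereford-pattern) = 3/4, P(horned) = 2/4
P(both) = 3/4 × 2/4 = 6/16 = 3/8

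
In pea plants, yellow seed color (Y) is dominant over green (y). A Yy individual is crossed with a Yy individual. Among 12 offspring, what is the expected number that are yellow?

Punnett square for Yy × Yy:
Offspring genotypes: 1 YY, 2 Yy, 1 yy
yellow: 3, green: 1
yellow: 3 out of 4 → fraction 3/4
Expected count = 3/4 × 12 = 9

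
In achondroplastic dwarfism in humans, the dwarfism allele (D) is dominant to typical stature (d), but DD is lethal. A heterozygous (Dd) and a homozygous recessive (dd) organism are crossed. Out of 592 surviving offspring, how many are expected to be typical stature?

Cross: Dd × dd
Punnett square offspring (before lethality): 2 Dd, 2 dd
No DD offspring are produced in this cross.
typical stature: 2 out of 4 → fraction 1/2
Expected count = 1/2 × 592 = 296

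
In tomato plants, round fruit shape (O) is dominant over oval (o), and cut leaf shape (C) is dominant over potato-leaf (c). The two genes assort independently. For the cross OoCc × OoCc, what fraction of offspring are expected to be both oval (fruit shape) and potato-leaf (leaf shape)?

Dihybrid cross OoCc × OoCc — consider each gene separately:
fruit shape: Oo × Oo → 1 OO, 2 Oo, 1 oo → 3 O_ : 1 oo (out of 4)
leaf shape: Cc × Cc → 1 CC, 2 Cc, 1 cc → 3 C_ : 1 cc (out of 4)
Looking for: oval (oo) and potato-leaf (cc)
P(oval) = 1/4, P(potato-leaf) = 1/4
P(both) = 1/4 × 1/4 = 1/16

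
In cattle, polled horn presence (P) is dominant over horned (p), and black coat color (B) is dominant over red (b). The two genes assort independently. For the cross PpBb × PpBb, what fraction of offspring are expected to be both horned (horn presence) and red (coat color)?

Dihybrid cross PpBb × PpBb — consider each gene separately:
horn presence: Pp × Pp → 1 PP, 2 Pp, 1 pp → 3 P_ : 1 pp (out of 4)
coat color: Bb × Bb → 1 BB, 2 Bb, 1 bb → 3 B_ : 1 bb (out of 4)
Looking for: horned (pp) and red (bb)
P(horned) = 1/4, P(red) = 1/4
P(both) = 1/4 × 1/4 = 1/16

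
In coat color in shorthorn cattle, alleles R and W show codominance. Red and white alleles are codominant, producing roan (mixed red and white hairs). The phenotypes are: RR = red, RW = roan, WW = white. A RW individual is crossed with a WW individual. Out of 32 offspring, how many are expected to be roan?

Punnett square for RW × WW:
Offspring genotypes: 2 RW, 2 WW
Phenotype counts: 2 roan, 2 white
roan: 2 out of 4 → fraction 1/2
Expected count = 1/2 × 32 = 16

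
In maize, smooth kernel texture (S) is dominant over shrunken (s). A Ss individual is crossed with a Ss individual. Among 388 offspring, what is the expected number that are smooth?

Punnett square for Ss × Ss:
Offspring genotypes: 1 SS, 2 Ss, 1 ss
smooth: 3, shrunken: 1
smooth: 3 out of 4 → fraction 3/4
Expected count = 3/4 × 388 = 291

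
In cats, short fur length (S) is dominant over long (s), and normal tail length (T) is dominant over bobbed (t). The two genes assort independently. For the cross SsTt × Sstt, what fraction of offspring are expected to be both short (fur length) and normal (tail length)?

Dihybrid cross SsTt × Sstt — consider each gene separately:
fur length: Ss × Ss → 1 SS, 2 Ss, 1 ss → 3 S_ : 1 ss (out of 4)
tail length: Tt × tt → 2 Tt, 2 tt → 2 T_ : 2 tt (out of 4)
Looking for: short (S_) and normal (T_)
P(short) = 3/4, P(normal) = 2/4
P(both) = 3/4 × 2/4 = 6/16 = 3/8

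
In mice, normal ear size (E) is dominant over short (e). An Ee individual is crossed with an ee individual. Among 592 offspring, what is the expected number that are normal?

Punnett square for Ee × ee:
Offspring genotypes: 2 Ee, 2 ee
normal: 2, short: 2
normal: 2 out of 4 → fraction 1/2
Expected count = 1/2 × 592 = 296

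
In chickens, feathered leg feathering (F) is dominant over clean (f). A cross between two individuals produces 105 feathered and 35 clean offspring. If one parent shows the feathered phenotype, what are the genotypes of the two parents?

Observed offspring: 105 feathered, 35 clean
The observed ratio simplifies to 3:1. Clean (ff) offspring appear, so each parent must contribute one f allele. The parent stated to show feathered carries F, so it is Ff. The other parent is then either Ff or ff: Ff × ff would give a 1:1 split, whereas Ff × Ff gives 3:1 — matching the data. So both parents are heterozygous (Ff × Ff).
Parent genotypes: Ff × Ff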